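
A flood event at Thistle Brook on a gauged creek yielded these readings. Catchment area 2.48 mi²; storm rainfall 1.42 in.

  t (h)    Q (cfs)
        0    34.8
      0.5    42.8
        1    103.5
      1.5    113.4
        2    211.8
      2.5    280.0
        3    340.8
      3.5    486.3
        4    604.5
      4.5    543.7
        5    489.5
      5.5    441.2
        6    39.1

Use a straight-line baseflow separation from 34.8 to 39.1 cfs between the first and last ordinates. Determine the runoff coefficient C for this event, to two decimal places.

C ≈ 0.72

ΣQ_DR = 3251 cfs; V = ΣQ_DR·Δt = 5.852 × 10^6 ft³.
Runoff depth d = V / A = 1.016 in.
C = d / P = 1.016 / 1.42 = 0.72.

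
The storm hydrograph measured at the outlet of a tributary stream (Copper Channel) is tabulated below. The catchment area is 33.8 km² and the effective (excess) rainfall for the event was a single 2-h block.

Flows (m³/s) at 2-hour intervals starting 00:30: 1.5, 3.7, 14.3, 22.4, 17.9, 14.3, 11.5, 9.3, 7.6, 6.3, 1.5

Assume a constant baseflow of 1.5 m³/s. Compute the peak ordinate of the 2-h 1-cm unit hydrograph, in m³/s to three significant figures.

Direct runoff: 0.0, 2.2, 12.8, 20.9, 16.4, 12.8, 10.0, 7.8, 6.1, 4.8, 0.0 m³/s; ΣQ_DR = 93.80 m³/s, peak = 20.9 m³/s.
Runoff depth d = ΣQ_DR·Δt / A = 93.80 × 7200 / (33.8 km²) = 19.98 mm.
The 1-cm UH is the DRH scaled by (10 mm)/d, so U_p = 20.9 × 10/19.98 = 10.5 m³/s.

U_p ≈ 10.5 m³/s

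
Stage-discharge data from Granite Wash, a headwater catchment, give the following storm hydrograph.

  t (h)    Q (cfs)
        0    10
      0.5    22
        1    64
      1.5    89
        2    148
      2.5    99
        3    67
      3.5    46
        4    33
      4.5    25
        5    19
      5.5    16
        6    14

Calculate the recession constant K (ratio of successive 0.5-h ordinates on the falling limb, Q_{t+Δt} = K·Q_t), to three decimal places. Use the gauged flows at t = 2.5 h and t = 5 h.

Using the recession-limb readings at t = 2.5 h and t = 5 h: Q falls from 99 to 19 cfs over 5 intervals.
K = (Q₂/Q₁)^(1/5) = (19/99)^(1/5) = 0.719.

K ≈ 0.719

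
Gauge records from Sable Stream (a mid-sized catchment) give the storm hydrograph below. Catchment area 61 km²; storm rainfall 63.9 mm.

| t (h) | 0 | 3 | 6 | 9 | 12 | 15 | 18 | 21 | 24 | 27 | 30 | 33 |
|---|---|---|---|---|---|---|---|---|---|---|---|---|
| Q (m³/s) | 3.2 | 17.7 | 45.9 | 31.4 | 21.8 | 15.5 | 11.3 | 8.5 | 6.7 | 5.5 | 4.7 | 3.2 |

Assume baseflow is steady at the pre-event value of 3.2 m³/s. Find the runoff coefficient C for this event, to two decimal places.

C ≈ 0.38

ΣQ_DR = 137.0 m³/s; V = ΣQ_DR·Δt = 1.480 × 10^6 m³.
Runoff depth d = V / A = 24.26 mm.
C = d / P = 24.26 / 63.9 = 0.38.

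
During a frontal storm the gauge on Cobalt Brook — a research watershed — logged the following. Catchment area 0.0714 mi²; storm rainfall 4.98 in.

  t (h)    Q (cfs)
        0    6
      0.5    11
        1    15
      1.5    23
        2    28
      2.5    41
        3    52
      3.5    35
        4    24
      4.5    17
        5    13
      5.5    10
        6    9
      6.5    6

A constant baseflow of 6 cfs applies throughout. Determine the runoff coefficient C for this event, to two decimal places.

C ≈ 0.45

ΣQ_DR = 206.0 cfs; V = ΣQ_DR·Δt = 3.708 × 10^5 ft³.
Runoff depth d = V / A = 2.235 in.
C = d / P = 2.235 / 4.98 = 0.45.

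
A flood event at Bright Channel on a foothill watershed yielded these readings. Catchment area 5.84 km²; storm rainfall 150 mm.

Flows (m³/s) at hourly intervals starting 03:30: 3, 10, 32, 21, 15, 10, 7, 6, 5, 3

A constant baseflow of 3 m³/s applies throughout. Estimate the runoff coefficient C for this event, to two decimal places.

ΣQ_DR = 82.00 m³/s; V = ΣQ_DR·Δt = 2.952 × 10^5 m³.
Runoff depth d = V / A = 50.55 mm.
C = d / P = 50.55 / 150 = 0.34.

C ≈ 0.34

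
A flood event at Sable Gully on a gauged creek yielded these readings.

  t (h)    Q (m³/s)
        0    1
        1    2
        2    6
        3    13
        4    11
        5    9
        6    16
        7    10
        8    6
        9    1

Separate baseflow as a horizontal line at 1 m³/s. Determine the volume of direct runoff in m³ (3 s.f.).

Direct-runoff ordinates (Q − Q_b): 0.0, 1.0, 5.0, 12.0, 10.0, 8.0, 15.0, 9.0, 5.0, 0.0 m³/s.
ΣQ_DR = 65.00 m³/s.
With Δt = 1 h = 3600 s, V = ΣQ_DR · Δt = 65.00 × 3600 = 2.34 × 10^5 m³.

V ≈ 2.34 × 10^5 m³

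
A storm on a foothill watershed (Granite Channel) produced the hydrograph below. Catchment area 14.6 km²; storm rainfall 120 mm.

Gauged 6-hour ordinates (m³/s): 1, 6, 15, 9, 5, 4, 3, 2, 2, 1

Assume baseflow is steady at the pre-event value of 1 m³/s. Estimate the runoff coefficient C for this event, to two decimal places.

ΣQ_DR = 38.00 m³/s; V = ΣQ_DR·Δt = 8.208 × 10^5 m³.
Runoff depth d = V / A = 56.22 mm.
C = d / P = 56.22 / 120 = 0.47.

C ≈ 0.47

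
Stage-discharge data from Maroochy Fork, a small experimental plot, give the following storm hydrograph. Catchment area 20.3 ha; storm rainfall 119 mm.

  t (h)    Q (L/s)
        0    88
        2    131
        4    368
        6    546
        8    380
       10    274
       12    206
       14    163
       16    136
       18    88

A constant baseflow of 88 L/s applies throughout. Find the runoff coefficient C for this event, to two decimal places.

C ≈ 0.45

ΣQ_DR = 1500 L/s; V = ΣQ_DR·Δt = 1.080 × 10^7 L.
Runoff depth d = V / A = 53.20 mm.
C = d / P = 53.20 / 119 = 0.45.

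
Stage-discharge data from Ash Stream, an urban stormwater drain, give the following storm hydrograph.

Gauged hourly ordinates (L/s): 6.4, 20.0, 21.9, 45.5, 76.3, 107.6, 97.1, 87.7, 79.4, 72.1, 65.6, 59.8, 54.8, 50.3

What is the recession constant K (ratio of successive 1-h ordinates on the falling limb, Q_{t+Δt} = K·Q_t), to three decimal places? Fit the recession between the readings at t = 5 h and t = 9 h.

Using the recession-limb readings at t = 5 h and t = 9 h: Q falls from 107.6 to 72.1 L/s over 4 intervals.
K = (Q₂/Q₁)^(1/4) = (72.1/107.6)^(1/4) = 0.905.

K ≈ 0.905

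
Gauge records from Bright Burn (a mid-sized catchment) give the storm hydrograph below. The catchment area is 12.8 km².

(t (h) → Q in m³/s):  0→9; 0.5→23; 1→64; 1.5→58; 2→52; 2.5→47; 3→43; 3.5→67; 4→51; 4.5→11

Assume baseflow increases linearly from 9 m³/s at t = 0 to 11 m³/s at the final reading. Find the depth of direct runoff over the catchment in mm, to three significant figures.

d ≈ 45.7 mm

Direct runoff: 0.00, 13.78, 54.56, 48.33, 42.11, 36.89, 32.67, 56.44, 40.22, 0.00 m³/s; ΣQ_DR = 325.0 m³/s.
V = ΣQ_DR · Δt = 325.0 × 1800 s = 5.850 × 10^5 m³.
Over A = 12.8 km², depth = V / A = 45.7 mm.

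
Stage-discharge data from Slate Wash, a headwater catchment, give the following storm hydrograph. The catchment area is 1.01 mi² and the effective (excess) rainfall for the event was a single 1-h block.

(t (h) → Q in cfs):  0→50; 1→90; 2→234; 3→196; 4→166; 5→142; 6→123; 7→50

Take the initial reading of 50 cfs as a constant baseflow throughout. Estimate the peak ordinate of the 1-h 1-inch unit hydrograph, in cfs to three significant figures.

Direct runoff: 0.0, 40.0, 184.0, 146.0, 116.0, 92.0, 73.0, 0.0 cfs; ΣQ_DR = 651.0 cfs, peak = 184.0 cfs.
Runoff depth d = ΣQ_DR·Δt / A = 651.0 × 3600 / (1.01 mi²) = 0.9988 in.
The 1-inch UH is the DRH scaled by (1 in)/d, so U_p = 184.0 × 1/0.9988 = 184 cfs.

U_p ≈ 184 cfs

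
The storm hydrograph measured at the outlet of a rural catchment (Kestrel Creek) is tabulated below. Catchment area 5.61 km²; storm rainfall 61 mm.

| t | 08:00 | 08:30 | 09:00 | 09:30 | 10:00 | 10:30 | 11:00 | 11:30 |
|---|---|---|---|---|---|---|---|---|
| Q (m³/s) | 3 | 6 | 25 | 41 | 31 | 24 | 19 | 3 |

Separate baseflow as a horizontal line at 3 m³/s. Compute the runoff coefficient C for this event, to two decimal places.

ΣQ_DR = 128.0 m³/s; V = ΣQ_DR·Δt = 2.304 × 10^5 m³.
Runoff depth d = V / A = 41.07 mm.
C = d / P = 41.07 / 61 = 0.67.

C ≈ 0.67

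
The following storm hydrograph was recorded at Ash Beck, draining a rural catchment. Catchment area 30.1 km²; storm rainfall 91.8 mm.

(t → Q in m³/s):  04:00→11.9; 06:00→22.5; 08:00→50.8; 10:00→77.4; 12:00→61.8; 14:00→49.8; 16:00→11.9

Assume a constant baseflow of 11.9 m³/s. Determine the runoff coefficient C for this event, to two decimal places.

C ≈ 0.53

ΣQ_DR = 202.8 m³/s; V = ΣQ_DR·Δt = 1.460 × 10^6 m³.
Runoff depth d = V / A = 48.51 mm.
C = d / P = 48.51 / 91.8 = 0.53.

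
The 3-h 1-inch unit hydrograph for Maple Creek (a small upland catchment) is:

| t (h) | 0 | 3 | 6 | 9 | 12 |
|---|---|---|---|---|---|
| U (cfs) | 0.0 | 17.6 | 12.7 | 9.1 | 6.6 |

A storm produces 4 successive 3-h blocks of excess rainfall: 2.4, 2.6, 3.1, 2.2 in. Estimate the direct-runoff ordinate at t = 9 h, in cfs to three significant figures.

By discrete convolution, Q_j = Σ (P_i / 1 in) · U_{j−i}.
At t = 9 h (j=3): Q = (2.4/1)·9.1 + (2.6/1)·12.7 + (3.1/1)·17.6 + (2.2/1)·0.0 = 109 cfs.

Q ≈ 109 cfs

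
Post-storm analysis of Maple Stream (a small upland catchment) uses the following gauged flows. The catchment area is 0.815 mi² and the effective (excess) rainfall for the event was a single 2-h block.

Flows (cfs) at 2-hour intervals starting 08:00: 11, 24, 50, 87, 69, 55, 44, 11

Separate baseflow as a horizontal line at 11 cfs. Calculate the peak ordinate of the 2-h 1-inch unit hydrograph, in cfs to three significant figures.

U_p ≈ 76.0 cfs

Direct runoff: 0.0, 13.0, 39.0, 76.0, 58.0, 44.0, 33.0, 0.0 cfs; ΣQ_DR = 263.0 cfs, peak = 76.0 cfs.
Runoff depth d = ΣQ_DR·Δt / A = 263.0 × 7200 / (0.815 mi²) = 1.000 in.
The 1-inch UH is the DRH scaled by (1 in)/d, so U_p = 76.0 × 1/1.000 = 76.0 cfs.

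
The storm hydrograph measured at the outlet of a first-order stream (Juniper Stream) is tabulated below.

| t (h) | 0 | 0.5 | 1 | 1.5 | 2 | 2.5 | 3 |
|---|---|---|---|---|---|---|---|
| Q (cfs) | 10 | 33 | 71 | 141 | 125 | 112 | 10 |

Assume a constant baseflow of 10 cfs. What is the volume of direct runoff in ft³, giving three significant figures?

V ≈ 7.78 × 10^5 ft³

Direct-runoff ordinates (Q − Q_b): 0.0, 23.0, 61.0, 131.0, 115.0, 102.0, 0.0 cfs.
ΣQ_DR = 432.0 cfs.
With Δt = 0.5 h = 1800 s, V = ΣQ_DR · Δt = 432.0 × 1800 = 7.78 × 10^5 ft³.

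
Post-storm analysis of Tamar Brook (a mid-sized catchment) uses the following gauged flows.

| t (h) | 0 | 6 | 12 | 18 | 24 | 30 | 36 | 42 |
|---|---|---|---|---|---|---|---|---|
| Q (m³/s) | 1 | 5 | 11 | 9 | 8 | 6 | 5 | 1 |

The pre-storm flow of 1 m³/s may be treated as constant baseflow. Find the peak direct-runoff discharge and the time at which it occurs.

Q_p = 10.0 m³/s at t = 12 h

Subtracting baseflow gives direct-runoff ordinates: 0.0, 4.0, 10.0, 8.0, 7.0, 5.0, 4.0, 0.0 m³/s.
The maximum is 10.0 m³/s, occurring at the reading for t = 12 h.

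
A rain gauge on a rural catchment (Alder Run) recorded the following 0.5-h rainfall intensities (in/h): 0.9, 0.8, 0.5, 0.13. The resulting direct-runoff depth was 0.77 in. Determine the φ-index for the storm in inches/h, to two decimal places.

φ ≈ 0.22 in/h

Only the 3 blocks with intensity above φ contribute runoff: 0.9, 0.8, 0.5 in/h.
Σ(I−φ)·Δt = d  ⇒  (0.9+0.8+0.5 − 3φ)·0.5 = 0.77
φ = (2.200 − 0.77/0.5) / 3 = 0.22 in/h.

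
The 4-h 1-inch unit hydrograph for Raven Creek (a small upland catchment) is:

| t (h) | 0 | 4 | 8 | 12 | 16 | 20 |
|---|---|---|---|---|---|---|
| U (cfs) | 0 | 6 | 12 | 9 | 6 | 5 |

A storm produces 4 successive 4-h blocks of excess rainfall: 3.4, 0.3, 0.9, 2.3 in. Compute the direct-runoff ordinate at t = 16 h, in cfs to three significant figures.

Q ≈ 47.7 cfs

By discrete convolution, Q_j = Σ (P_i / 1 in) · U_{j−i}.
At t = 16 h (j=4): Q = (3.4/1)·6 + (0.3/1)·9 + (0.9/1)·12 + (2.3/1)·6 = 47.7 cfs.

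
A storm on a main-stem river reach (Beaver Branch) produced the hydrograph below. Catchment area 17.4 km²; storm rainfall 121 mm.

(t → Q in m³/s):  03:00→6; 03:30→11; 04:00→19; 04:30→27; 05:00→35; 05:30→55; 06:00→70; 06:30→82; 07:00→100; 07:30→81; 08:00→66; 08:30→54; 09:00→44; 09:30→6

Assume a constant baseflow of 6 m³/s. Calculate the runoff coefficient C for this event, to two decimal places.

C ≈ 0.49

ΣQ_DR = 572.0 m³/s; V = ΣQ_DR·Δt = 1.030 × 10^6 m³.
Runoff depth d = V / A = 59.17 mm.
C = d / P = 59.17 / 121 = 0.49.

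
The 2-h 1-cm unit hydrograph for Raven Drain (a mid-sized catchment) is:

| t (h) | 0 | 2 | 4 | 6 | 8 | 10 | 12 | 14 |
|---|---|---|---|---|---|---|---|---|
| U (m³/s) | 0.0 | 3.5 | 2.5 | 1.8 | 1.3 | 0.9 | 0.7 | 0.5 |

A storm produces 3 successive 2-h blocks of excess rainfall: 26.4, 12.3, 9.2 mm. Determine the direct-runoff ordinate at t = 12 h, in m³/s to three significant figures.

Q ≈ 4.15 m³/s

By discrete convolution, Q_j = Σ (P_i / 10 mm) · U_{j−i}.
At t = 12 h (j=6): Q = (26.4/10)·0.7 + (12.3/10)·0.9 + (9.2/10)·1.3 = 4.15 m³/s.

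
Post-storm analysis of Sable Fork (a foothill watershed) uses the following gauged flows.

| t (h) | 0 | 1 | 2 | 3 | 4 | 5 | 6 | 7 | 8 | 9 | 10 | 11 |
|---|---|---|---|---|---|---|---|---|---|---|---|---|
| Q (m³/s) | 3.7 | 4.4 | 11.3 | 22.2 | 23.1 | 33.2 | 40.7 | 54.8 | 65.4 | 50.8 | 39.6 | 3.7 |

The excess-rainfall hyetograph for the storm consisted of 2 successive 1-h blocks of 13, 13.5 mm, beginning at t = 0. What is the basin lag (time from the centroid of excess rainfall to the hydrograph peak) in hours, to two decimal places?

Centroid of excess rainfall: t_c = Σ P_i·t̄_i / ΣP_i = 1.0094 h (block centres at 0.5, 1.5 h).
Hydrograph peak occurs at t = 8 h, so basin lag t_L = 8 − 1.0094 = 6.99 h.

t_L ≈ 6.99 h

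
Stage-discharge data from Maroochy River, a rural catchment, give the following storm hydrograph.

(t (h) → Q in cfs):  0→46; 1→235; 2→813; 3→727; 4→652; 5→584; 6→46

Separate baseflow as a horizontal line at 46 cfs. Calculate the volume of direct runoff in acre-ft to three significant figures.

V ≈ 230 acre-ft

Direct-runoff ordinates (Q − Q_b): 0.0, 189.0, 767.0, 681.0, 606.0, 538.0, 0.0 cfs.
ΣQ_DR = 2781 cfs.
With Δt = 1 h = 3600 s, V = ΣQ_DR · Δt = 2781 × 3600 = 1.00 × 10^7 ft³ = 230 acre-ft.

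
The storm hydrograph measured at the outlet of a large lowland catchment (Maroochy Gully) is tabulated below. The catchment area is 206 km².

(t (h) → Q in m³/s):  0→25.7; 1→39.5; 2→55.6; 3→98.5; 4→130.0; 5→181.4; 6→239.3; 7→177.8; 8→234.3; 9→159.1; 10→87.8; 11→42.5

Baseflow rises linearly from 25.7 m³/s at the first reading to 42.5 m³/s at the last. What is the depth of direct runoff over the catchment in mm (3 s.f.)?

Direct runoff: 0.00, 12.27, 26.85, 68.22, 98.19, 148.06, 204.44, 141.41, 196.38, 119.65, 46.83, 0.00 m³/s; ΣQ_DR = 1062 m³/s.
V = ΣQ_DR · Δt = 1062 × 3600 s = 3.824 × 10^6 m³.
Over A = 206 km², depth = V / A = 18.6 mm.

d ≈ 18.6 mm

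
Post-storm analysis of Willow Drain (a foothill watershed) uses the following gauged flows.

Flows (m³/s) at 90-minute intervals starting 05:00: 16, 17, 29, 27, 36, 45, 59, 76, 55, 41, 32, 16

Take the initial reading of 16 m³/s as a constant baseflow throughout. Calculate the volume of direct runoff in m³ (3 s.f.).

Direct-runoff ordinates (Q − Q_b): 0.0, 1.0, 13.0, 11.0, 20.0, 29.0, 43.0, 60.0, 39.0, 25.0, 16.0, 0.0 m³/s.
ΣQ_DR = 257.0 m³/s.
With Δt = 1.5 h = 5400 s, V = ΣQ_DR · Δt = 257.0 × 5400 = 1.39 × 10^6 m³.

V ≈ 1.39 × 10^6 m³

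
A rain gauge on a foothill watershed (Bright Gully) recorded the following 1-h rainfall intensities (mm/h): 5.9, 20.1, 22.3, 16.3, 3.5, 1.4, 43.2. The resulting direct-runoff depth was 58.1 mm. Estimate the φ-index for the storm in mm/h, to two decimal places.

Only the 4 blocks with intensity above φ contribute runoff: 20.1, 22.3, 16.3, 43.2 mm/h.
Σ(I−φ)·Δt = d  ⇒  (20.1+22.3+16.3+43.2 − 4φ)·1 = 58.1
φ = (101.9 − 58.1/1) / 4 = 10.95 mm/h.

φ ≈ 10.95 mm/h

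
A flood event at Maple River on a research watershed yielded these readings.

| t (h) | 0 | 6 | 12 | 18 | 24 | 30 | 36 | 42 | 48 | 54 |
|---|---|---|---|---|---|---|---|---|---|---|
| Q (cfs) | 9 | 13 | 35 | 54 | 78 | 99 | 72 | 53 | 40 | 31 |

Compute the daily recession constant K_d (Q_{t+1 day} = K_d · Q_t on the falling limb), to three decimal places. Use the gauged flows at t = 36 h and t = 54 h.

Between t = 36 h and t = 54 h the flow falls from 72 to 31 cfs over 3×6 h = 18 h.
Per-interval ratio K = (31/72)^(1/3) = 0.7551; K_d = K^(24/6) = 0.325.

K_d ≈ 0.325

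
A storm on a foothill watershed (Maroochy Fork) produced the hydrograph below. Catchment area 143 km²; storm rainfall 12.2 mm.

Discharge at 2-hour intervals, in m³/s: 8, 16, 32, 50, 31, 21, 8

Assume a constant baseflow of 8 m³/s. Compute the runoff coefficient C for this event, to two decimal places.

ΣQ_DR = 110.0 m³/s; V = ΣQ_DR·Δt = 7.920 × 10^5 m³.
Runoff depth d = V / A = 5.538 mm.
C = d / P = 5.538 / 12.2 = 0.45.

C ≈ 0.45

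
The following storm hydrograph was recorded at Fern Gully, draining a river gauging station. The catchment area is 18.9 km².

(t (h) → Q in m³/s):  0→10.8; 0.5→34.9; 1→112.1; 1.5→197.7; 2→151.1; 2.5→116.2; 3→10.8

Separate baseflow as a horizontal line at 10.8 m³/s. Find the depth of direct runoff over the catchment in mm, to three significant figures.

Direct runoff: 0.0, 24.1, 101.3, 186.9, 140.3, 105.4, 0.0 m³/s; ΣQ_DR = 558.0 m³/s.
V = ΣQ_DR · Δt = 558.0 × 1800 s = 1.004 × 10^6 m³.
Over A = 18.9 km², depth = V / A = 53.1 mm.

d ≈ 53.1 mm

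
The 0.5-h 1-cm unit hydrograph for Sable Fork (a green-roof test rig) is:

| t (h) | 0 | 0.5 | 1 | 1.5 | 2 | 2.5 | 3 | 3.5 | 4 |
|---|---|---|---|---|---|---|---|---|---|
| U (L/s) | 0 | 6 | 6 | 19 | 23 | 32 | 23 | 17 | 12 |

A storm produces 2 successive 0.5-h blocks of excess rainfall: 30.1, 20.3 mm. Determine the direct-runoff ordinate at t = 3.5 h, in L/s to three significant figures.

By discrete convolution, Q_j = Σ (P_i / 10 mm) · U_{j−i}.
At t = 3.5 h (j=7): Q = (30.1/10)·17 + (20.3/10)·23 = 97.9 L/s.

Q ≈ 97.9 L/s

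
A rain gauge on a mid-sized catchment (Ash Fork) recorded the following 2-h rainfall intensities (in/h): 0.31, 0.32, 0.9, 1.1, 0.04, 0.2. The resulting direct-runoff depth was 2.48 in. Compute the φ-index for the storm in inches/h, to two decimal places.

Only the 2 blocks with intensity above φ contribute runoff: 0.9, 1.1 in/h.
Σ(I−φ)·Δt = d  ⇒  (0.9+1.1 − 2φ)·2 = 2.48
φ = (2.000 − 2.48/2) / 2 = 0.38 in/h.

φ ≈ 0.38 in/h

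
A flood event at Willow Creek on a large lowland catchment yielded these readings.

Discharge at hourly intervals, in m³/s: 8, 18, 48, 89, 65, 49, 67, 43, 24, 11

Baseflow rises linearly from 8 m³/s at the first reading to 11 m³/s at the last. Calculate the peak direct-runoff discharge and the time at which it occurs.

Q_p = 80.00 m³/s at t = 3 h

Subtracting baseflow gives direct-runoff ordinates: 0.00, 9.67, 39.33, 80.00, 55.67, 39.33, 57.00, 32.67, 13.33, 0.00 m³/s.
The maximum is 80.00 m³/s, occurring at the reading for t = 3 h.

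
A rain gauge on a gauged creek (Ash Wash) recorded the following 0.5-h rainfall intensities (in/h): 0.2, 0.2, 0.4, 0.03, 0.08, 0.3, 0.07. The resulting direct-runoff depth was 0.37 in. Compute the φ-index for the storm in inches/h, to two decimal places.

φ ≈ 0.09 in/h

Only the 4 blocks with intensity above φ contribute runoff: 0.2, 0.2, 0.4, 0.3 in/h.
Σ(I−φ)·Δt = d  ⇒  (0.2+0.2+0.4+0.3 − 4φ)·0.5 = 0.37
φ = (1.100 − 0.37/0.5) / 4 = 0.09 in/h.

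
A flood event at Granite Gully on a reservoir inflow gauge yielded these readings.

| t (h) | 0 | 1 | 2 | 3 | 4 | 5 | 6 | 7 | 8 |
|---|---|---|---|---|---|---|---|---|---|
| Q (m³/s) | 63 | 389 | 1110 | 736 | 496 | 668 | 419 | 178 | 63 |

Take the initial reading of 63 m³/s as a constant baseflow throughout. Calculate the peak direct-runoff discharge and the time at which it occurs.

Subtracting baseflow gives direct-runoff ordinates: 0.0, 326.0, 1047.0, 673.0, 433.0, 605.0, 356.0, 115.0, 0.0 m³/s.
The maximum is 1047.0 m³/s, occurring at the reading for t = 2 h.

Q_p = 1047.0 m³/s at t = 2 h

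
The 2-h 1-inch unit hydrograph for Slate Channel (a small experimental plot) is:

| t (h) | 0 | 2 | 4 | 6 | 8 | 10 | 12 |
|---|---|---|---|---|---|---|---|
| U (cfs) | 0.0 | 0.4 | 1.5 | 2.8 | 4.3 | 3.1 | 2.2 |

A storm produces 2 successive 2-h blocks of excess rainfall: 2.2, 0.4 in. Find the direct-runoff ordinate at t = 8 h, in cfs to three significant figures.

By discrete convolution, Q_j = Σ (P_i / 1 in) · U_{j−i}.
At t = 8 h (j=4): Q = (2.2/1)·4.3 + (0.4/1)·2.8 = 10.6 cfs.

Q ≈ 10.6 cfs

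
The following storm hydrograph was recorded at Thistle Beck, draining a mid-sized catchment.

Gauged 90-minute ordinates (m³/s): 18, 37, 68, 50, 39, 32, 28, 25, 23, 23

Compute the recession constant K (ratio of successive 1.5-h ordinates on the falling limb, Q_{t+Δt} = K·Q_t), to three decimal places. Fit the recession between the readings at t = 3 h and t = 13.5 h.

Using the recession-limb readings at t = 3 h and t = 13.5 h: Q falls from 68 to 23 m³/s over 7 intervals.
K = (Q₂/Q₁)^(1/7) = (23/68)^(1/7) = 0.857.

K ≈ 0.857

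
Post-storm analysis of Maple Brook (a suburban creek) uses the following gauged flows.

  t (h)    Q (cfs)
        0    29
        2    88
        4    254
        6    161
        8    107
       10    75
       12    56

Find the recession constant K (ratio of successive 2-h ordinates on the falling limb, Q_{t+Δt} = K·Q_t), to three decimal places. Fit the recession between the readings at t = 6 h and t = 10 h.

K ≈ 0.683

Using the recession-limb readings at t = 6 h and t = 10 h: Q falls from 161 to 75 cfs over 2 intervals.
K = (Q₂/Q₁)^(1/2) = (75/161)^(1/2) = 0.683.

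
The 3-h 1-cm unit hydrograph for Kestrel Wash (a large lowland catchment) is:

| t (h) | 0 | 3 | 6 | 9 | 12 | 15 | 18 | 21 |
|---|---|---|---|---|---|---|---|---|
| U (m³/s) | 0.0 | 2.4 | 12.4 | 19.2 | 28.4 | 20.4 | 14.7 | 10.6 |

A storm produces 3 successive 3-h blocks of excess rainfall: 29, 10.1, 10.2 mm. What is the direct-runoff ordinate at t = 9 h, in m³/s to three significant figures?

By discrete convolution, Q_j = Σ (P_i / 10 mm) · U_{j−i}.
At t = 9 h (j=3): Q = (29/10)·19.2 + (10.1/10)·12.4 + (10.2/10)·2.4 = 70.7 m³/s.

Q ≈ 70.7 m³/s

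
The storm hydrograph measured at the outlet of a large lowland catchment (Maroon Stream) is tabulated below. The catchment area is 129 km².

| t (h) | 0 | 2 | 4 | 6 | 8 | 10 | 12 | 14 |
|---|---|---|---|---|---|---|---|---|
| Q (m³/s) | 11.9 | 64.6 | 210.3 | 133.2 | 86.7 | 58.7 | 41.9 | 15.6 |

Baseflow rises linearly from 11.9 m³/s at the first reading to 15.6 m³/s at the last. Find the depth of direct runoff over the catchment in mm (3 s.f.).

Direct runoff: 0.00, 52.17, 197.34, 119.71, 72.69, 44.16, 26.83, 0.00 m³/s; ΣQ_DR = 512.9 m³/s.
V = ΣQ_DR · Δt = 512.9 × 7200 s = 3.693 × 10^6 m³.
Over A = 129 km², depth = V / A = 28.6 mm.

d ≈ 28.6 mm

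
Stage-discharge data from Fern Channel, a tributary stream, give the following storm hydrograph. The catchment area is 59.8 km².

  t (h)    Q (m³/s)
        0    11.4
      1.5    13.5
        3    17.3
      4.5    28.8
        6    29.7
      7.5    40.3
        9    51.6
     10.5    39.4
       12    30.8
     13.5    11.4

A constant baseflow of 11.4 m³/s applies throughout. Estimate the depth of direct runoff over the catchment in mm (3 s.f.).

Direct runoff: 0.0, 2.1, 5.9, 17.4, 18.3, 28.9, 40.2, 28.0, 19.4, 0.0 m³/s; ΣQ_DR = 160.2 m³/s.
V = ΣQ_DR · Δt = 160.2 × 5400 s = 8.651 × 10^5 m³.
Over A = 59.8 km², depth = V / A = 14.5 mm.

d ≈ 14.5 mm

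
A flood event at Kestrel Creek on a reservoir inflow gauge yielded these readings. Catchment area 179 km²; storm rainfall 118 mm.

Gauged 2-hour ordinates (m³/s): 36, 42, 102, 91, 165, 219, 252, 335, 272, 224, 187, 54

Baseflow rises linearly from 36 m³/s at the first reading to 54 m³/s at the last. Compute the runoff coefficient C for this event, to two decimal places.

C ≈ 0.49

ΣQ_DR = 1439 m³/s; V = ΣQ_DR·Δt = 1.036 × 10^7 m³.
Runoff depth d = V / A = 57.88 mm.
C = d / P = 57.88 / 118 = 0.49.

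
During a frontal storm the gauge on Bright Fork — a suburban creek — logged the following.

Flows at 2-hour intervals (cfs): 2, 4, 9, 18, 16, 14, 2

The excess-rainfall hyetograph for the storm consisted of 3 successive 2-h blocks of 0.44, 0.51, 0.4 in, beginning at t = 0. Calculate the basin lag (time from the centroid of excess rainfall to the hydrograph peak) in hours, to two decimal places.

t_L ≈ 3.06 h

Centroid of excess rainfall: t_c = Σ P_i·t̄_i / ΣP_i = 2.9407 h (block centres at 1, 3, 5 h).
Hydrograph peak occurs at t = 6 h, so basin lag t_L = 6 − 2.9407 = 3.06 h.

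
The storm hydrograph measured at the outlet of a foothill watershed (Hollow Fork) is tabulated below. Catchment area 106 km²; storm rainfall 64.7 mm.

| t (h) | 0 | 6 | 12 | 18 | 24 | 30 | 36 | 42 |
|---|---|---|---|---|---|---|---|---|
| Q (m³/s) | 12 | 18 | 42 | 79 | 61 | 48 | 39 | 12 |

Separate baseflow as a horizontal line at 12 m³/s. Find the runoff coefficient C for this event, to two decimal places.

ΣQ_DR = 215.0 m³/s; V = ΣQ_DR·Δt = 4.644 × 10^6 m³.
Runoff depth d = V / A = 43.81 mm.
C = d / P = 43.81 / 64.7 = 0.68.

C ≈ 0.68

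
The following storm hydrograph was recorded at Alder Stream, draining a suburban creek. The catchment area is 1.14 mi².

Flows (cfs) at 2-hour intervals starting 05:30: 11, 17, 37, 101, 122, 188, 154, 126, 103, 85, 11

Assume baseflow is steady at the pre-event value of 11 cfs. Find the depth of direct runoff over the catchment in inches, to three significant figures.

Direct runoff: 0.0, 6.0, 26.0, 90.0, 111.0, 177.0, 143.0, 115.0, 92.0, 74.0, 0.0 cfs; ΣQ_DR = 834.0 cfs.
V = ΣQ_DR · Δt = 834.0 × 7200 s = 6.005 × 10^6 ft³.
Over A = 1.14 mi², depth = V / A = 2.27 in.

d ≈ 2.27 in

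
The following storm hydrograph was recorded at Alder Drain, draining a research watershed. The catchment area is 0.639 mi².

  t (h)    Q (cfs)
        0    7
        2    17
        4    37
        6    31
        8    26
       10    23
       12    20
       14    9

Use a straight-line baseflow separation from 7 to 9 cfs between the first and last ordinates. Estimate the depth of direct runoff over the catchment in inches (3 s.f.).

d ≈ 0.514 in

Direct runoff: 0.00, 9.71, 29.43, 23.14, 17.86, 14.57, 11.29, 0.00 cfs; ΣQ_DR = 106.0 cfs.
V = ΣQ_DR · Δt = 106.0 × 7200 s = 7.632 × 10^5 ft³.
Over A = 0.639 mi², depth = V / A = 0.514 in.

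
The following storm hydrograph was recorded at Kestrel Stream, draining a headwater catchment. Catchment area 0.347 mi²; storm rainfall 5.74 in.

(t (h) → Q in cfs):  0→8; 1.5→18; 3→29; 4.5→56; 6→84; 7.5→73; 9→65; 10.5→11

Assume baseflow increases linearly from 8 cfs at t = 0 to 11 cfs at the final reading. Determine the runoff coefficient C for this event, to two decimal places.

C ≈ 0.31

ΣQ_DR = 268.0 cfs; V = ΣQ_DR·Δt = 1.447 × 10^6 ft³.
Runoff depth d = V / A = 1.795 in.
C = d / P = 1.795 / 5.74 = 0.31.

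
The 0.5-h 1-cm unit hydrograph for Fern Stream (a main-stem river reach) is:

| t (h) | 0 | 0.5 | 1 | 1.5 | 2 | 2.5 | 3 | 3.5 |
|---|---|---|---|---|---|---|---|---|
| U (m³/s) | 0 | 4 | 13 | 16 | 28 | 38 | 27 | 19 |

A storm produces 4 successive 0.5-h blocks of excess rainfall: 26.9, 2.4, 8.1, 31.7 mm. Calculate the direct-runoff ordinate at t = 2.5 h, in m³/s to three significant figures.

By discrete convolution, Q_j = Σ (P_i / 10 mm) · U_{j−i}.
At t = 2.5 h (j=5): Q = (26.9/10)·38 + (2.4/10)·28 + (8.1/10)·16 + (31.7/10)·13 = 163 m³/s.

Q ≈ 163 m³/s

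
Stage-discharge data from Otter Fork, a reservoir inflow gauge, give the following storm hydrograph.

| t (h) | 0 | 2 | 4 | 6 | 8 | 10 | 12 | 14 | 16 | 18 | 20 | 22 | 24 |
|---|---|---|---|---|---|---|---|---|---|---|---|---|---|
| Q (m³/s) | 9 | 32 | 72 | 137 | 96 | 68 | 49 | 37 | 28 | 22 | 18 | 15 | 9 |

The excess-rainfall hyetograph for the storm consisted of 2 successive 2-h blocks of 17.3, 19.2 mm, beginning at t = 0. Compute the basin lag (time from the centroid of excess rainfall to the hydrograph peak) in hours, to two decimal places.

Centroid of excess rainfall: t_c = Σ P_i·t̄_i / ΣP_i = 2.0521 h (block centres at 1, 3 h).
Hydrograph peak occurs at t = 6 h, so basin lag t_L = 6 − 2.0521 = 3.95 h.

t_L ≈ 3.95 h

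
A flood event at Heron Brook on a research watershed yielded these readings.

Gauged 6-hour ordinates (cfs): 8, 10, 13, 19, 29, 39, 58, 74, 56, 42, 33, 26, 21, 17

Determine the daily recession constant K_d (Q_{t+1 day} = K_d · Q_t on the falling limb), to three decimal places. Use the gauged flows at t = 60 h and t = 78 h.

K_d ≈ 0.413

Between t = 60 h and t = 78 h the flow falls from 33 to 17 cfs over 3×6 h = 18 h.
Per-interval ratio K = (17/33)^(1/3) = 0.8016; K_d = K^(24/6) = 0.413.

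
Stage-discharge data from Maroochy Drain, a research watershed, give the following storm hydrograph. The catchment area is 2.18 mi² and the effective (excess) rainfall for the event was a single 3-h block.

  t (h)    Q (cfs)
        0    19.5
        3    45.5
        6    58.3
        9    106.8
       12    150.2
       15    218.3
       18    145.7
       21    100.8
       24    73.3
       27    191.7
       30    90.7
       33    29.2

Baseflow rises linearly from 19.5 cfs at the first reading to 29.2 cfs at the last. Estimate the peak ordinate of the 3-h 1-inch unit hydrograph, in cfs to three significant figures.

Direct runoff: 0.00, 25.12, 37.04, 84.65, 127.17, 194.39, 120.91, 75.13, 46.75, 164.26, 62.38, 0.00 cfs; ΣQ_DR = 937.8 cfs, peak = 194.39 cfs.
Runoff depth d = ΣQ_DR·Δt / A = 937.8 × 10800 / (2.18 mi²) = 2.000 in.
The 1-inch UH is the DRH scaled by (1 in)/d, so U_p = 194.39 × 1/2.000 = 97.2 cfs.

U_p ≈ 97.2 cfs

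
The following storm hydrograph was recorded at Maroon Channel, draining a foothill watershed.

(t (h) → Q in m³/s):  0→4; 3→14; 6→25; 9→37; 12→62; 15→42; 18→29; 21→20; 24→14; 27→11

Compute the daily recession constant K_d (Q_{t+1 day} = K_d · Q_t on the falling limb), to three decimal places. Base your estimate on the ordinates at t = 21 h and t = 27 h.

Between t = 21 h and t = 27 h the flow falls from 20 to 11 m³/s over 2×3 h = 6 h.
Per-interval ratio K = (11/20)^(1/2) = 0.7416; K_d = K^(24/3) = 0.092.

K_d ≈ 0.092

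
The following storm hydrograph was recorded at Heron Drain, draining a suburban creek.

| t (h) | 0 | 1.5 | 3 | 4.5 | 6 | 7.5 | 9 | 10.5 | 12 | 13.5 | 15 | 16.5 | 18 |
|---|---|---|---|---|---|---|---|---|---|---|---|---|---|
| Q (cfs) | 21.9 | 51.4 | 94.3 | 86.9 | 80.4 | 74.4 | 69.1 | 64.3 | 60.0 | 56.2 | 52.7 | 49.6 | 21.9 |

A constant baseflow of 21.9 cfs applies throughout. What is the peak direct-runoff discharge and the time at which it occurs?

Q_p = 72.4 cfs at t = 3 h

Subtracting baseflow gives direct-runoff ordinates: 0.0, 29.5, 72.4, 65.0, 58.5, 52.5, 47.2, 42.4, 38.1, 34.3, 30.8, 27.7, 0.0 cfs.
The maximum is 72.4 cfs, occurring at the reading for t = 3 h.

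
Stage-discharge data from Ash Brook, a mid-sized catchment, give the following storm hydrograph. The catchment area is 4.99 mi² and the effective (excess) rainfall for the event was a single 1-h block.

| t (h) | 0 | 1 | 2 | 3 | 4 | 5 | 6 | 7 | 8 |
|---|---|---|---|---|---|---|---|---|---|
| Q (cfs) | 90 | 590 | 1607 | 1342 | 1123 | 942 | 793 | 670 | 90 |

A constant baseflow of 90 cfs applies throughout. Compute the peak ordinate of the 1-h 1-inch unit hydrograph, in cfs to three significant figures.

U_p ≈ 759 cfs

Direct runoff: 0.0, 500.0, 1517.0, 1252.0, 1033.0, 852.0, 703.0, 580.0, 0.0 cfs; ΣQ_DR = 6437 cfs, peak = 1517.0 cfs.
Runoff depth d = ΣQ_DR·Δt / A = 6437 × 3600 / (4.99 mi²) = 1.999 in.
The 1-inch UH is the DRH scaled by (1 in)/d, so U_p = 1517.0 × 1/1.999 = 759 cfs.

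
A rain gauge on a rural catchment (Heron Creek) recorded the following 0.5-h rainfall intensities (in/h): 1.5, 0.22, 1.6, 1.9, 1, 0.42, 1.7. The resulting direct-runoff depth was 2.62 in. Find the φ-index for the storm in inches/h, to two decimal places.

φ ≈ 0.49 in/h

Only the 5 blocks with intensity above φ contribute runoff: 1.5, 1.6, 1.9, 1, 1.7 in/h.
Σ(I−φ)·Δt = d  ⇒  (1.5+1.6+1.9+1+1.7 − 5φ)·0.5 = 2.62
φ = (7.700 − 2.62/0.5) / 5 = 0.49 in/h.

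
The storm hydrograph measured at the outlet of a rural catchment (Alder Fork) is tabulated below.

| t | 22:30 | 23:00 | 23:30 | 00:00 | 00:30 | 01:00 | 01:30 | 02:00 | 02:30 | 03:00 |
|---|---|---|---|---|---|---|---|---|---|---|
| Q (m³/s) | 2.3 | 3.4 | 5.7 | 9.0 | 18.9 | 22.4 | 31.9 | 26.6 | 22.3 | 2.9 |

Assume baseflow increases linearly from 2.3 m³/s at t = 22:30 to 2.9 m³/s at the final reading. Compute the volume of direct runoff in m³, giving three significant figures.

V ≈ 2.15 × 10^5 m³

Direct-runoff ordinates (Q − Q_b): 0.00, 1.03, 3.27, 6.50, 16.33, 19.77, 29.20, 23.83, 19.47, 0.00 m³/s.
ΣQ_DR = 119.4 m³/s.
With Δt = 0.5 h = 1800 s, V = ΣQ_DR · Δt = 119.4 × 1800 = 2.15 × 10^5 m³.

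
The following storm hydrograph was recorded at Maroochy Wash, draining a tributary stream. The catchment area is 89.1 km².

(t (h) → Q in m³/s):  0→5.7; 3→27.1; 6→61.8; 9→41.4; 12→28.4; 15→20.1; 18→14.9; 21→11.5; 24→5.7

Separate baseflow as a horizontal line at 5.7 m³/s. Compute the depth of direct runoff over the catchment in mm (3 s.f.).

d ≈ 20.0 mm

Direct runoff: 0.0, 21.4, 56.1, 35.7, 22.7, 14.4, 9.2, 5.8, 0.0 m³/s; ΣQ_DR = 165.3 m³/s.
V = ΣQ_DR · Δt = 165.3 × 10800 s = 1.785 × 10^6 m³.
Over A = 89.1 km², depth = V / A = 20.0 mm.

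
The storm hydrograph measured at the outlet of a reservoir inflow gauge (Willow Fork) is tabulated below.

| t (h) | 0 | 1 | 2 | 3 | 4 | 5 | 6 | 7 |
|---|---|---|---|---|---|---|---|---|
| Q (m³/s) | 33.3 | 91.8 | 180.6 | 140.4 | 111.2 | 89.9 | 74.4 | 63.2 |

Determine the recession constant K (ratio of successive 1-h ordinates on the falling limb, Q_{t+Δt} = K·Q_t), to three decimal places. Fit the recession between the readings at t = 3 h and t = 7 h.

Using the recession-limb readings at t = 3 h and t = 7 h: Q falls from 140.4 to 63.2 m³/s over 4 intervals.
K = (Q₂/Q₁)^(1/4) = (63.2/140.4)^(1/4) = 0.819.

K ≈ 0.819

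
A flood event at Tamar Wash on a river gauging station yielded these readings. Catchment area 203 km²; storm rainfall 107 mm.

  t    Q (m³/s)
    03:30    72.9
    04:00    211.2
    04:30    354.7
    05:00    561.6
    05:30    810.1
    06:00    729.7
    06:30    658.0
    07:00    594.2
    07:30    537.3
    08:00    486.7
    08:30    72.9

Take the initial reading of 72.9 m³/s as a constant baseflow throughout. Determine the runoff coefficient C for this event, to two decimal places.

C ≈ 0.36

ΣQ_DR = 4287 m³/s; V = ΣQ_DR·Δt = 7.717 × 10^6 m³.
Runoff depth d = V / A = 38.02 mm.
C = d / P = 38.02 / 107 = 0.36.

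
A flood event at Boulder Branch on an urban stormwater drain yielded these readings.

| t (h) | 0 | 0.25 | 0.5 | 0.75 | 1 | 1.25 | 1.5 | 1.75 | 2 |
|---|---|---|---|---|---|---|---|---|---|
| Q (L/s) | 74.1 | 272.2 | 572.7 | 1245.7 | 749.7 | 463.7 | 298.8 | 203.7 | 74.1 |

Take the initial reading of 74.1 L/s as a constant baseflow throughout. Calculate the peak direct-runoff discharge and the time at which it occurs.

Q_p = 1171.6 L/s at t = 0.75 h

Subtracting baseflow gives direct-runoff ordinates: 0.0, 198.1, 498.6, 1171.6, 675.6, 389.6, 224.7, 129.6, 0.0 L/s.
The maximum is 1171.6 L/s, occurring at the reading for t = 0.75 h.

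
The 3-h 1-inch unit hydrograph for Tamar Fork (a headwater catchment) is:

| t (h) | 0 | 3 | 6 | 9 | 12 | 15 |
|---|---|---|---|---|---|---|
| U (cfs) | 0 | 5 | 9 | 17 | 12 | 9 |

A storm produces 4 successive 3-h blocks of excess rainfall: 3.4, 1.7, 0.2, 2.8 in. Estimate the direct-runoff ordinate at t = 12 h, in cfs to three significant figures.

Q ≈ 85.5 cfs

By discrete convolution, Q_j = Σ (P_i / 1 in) · U_{j−i}.
At t = 12 h (j=4): Q = (3.4/1)·12 + (1.7/1)·17 + (0.2/1)·9 + (2.8/1)·5 = 85.5 cfs.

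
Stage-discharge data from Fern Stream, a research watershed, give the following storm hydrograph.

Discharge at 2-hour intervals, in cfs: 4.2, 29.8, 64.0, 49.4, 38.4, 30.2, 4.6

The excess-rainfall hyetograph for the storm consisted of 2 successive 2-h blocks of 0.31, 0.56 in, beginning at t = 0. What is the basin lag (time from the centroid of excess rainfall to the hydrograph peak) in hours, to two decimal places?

Centroid of excess rainfall: t_c = Σ P_i·t̄_i / ΣP_i = 2.2874 h (block centres at 1, 3 h).
Hydrograph peak occurs at t = 4 h, so basin lag t_L = 4 − 2.2874 = 1.71 h.

t_L ≈ 1.71 h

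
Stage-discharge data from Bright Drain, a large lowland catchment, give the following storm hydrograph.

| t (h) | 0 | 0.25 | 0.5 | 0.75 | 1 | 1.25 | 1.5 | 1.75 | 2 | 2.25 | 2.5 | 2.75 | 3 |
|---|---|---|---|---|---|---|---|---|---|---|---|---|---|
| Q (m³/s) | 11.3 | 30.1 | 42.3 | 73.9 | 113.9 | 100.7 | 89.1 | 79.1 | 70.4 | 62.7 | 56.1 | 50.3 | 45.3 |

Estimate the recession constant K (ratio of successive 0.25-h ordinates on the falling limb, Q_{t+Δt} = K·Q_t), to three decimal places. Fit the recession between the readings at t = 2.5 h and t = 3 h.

K ≈ 0.899

Using the recession-limb readings at t = 2.5 h and t = 3 h: Q falls from 56.1 to 45.3 m³/s over 2 intervals.
K = (Q₂/Q₁)^(1/2) = (45.3/56.1)^(1/2) = 0.899.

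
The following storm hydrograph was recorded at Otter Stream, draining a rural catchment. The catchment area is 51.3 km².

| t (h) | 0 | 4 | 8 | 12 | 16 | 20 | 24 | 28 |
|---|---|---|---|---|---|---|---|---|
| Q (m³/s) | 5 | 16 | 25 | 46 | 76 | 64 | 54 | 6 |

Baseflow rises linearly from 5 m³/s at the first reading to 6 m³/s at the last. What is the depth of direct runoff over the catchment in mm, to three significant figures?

d ≈ 69.6 mm

Direct runoff: 0.00, 10.86, 19.71, 40.57, 70.43, 58.29, 48.14, 0.00 m³/s; ΣQ_DR = 248.0 m³/s.
V = ΣQ_DR · Δt = 248.0 × 14400 s = 3.571 × 10^6 m³.
Over A = 51.3 km², depth = V / A = 69.6 mm.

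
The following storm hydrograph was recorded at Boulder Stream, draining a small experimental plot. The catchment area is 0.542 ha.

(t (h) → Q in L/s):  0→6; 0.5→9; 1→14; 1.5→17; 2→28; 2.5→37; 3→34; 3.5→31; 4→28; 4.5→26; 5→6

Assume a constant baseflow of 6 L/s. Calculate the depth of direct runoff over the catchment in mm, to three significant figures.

Direct runoff: 0.0, 3.0, 8.0, 11.0, 22.0, 31.0, 28.0, 25.0, 22.0, 20.0, 0.0 L/s; ΣQ_DR = 170.0 L/s.
V = ΣQ_DR · Δt = 170.0 × 1800 s = 3.060 × 10^5 L.
Over A = 0.542 ha, depth = V / A = 56.5 mm.

d ≈ 56.5 mm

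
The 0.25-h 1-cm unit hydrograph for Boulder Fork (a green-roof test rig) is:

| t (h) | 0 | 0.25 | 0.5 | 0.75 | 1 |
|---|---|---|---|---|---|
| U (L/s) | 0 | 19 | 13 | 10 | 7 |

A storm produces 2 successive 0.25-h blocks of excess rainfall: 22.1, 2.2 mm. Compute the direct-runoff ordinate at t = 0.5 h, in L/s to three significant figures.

Q ≈ 32.9 L/s

By discrete convolution, Q_j = Σ (P_i / 10 mm) · U_{j−i}.
At t = 0.5 h (j=2): Q = (22.1/10)·13 + (2.2/10)·19 = 32.9 L/s.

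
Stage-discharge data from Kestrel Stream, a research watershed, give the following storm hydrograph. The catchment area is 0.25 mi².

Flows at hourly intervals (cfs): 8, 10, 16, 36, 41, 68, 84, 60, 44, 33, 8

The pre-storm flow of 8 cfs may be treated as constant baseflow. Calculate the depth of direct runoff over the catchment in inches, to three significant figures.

d ≈ 1.98 in

Direct runoff: 0.0, 2.0, 8.0, 28.0, 33.0, 60.0, 76.0, 52.0, 36.0, 25.0, 0.0 cfs; ΣQ_DR = 320.0 cfs.
V = ΣQ_DR · Δt = 320.0 × 3600 s = 1.152 × 10^6 ft³.
Over A = 0.25 mi², depth = V / A = 1.98 in.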